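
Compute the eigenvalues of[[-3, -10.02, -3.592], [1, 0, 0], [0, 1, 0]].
Eigenvalues solve det(λI - A) = 0.
Characteristic polynomial: λ^3 + 3*λ^2 + 10.02*λ + 3.592 = 0.
Factor: (λ + 0.4)(λ^2 + 2.6*λ + 8.98) = 0.
Roots: -0.4, -1.3 + 2.7j, -1.3 - 2.7j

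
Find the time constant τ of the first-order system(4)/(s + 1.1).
First-order system: τ = -1/pole. Pole = -1.1. τ = -1/(-1.1) = 0.9091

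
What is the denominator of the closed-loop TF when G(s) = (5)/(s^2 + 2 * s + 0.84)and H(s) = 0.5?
Characteristic poly = G_den * H_den + G_num * H_num = (s^2 + 2*s + 0.84) + (2.5) = s^2 + 2*s + 3.34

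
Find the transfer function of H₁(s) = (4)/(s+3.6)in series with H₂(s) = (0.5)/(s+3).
Series: H = H₁ · H₂ = (n₁·n₂)/(d₁·d₂).
Num: n₁·n₂ = 2. Den: d₁·d₂ = s^2 + 6.6*s + 10.8.
H(s) = (2)/(s^2 + 6.6*s + 10.8)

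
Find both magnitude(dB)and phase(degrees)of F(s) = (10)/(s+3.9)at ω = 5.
Substitute s = j*5: F(j5) = 0.969908 - 1.24347j.
|F| = 20*log₁₀(sqrt(Re²+Im²)) = 3.96 dB.
∠F = atan2(Im, Re) = -52.05°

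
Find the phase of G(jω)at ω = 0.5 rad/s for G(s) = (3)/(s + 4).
Substitute s = j*0.5: G(j0.5) = 0.738462 - 0.0923077j.
∠G(j0.5) = atan2(Im, Re) = atan2(-0.0923077, 0.738462) = -7.13°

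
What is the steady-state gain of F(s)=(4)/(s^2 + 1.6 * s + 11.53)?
DC gain = F(0) = num(0)/den(0) = 4/11.53 = 0.3469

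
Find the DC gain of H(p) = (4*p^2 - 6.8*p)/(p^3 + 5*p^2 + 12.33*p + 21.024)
DC gain = H(0) = num(0)/den(0) = 0/21.024 = 0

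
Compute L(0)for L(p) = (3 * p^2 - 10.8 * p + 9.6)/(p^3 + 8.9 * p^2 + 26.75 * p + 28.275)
DC gain = L(0) = num(0)/den(0) = 9.6/28.275 = 0.3395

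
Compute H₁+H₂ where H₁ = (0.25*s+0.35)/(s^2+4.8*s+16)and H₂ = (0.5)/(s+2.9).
Parallel: H = H₁ + H₂ = (n₁·d₂ + n₂·d₁)/(d₁·d₂).
n₁·d₂ = 0.25*s^2 + 1.075*s + 1.015. n₂·d₁ = 0.5*s^2 + 2.4*s + 8. Sum = 0.75*s^2 + 3.475*s + 9.015. d₁·d₂ = s^3 + 7.7*s^2 + 29.92*s + 46.4.
H(s) = (0.75*s^2 + 3.475*s + 9.015)/(s^3 + 7.7*s^2 + 29.92*s + 46.4)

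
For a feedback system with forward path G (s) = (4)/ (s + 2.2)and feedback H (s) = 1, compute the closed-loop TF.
Closed-loop T = G/(1+GH).
Numerator: G_num * H_den = 4.
Denominator: G_den * H_den + G_num * H_num = (s + 2.2) + (4) = s + 6.2.
T(s) = (4)/(s + 6.2)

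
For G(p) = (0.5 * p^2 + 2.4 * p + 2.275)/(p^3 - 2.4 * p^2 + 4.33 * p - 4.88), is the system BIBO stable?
Denominator: p^3 - 2.4*p^2 + 4.33*p - 4.88 = (p - 1.6)(p^2 - 0.8*p + 3.05). Poles: 0.4 + 1.7j, 0.4 - 1.7j, 1.6. All Re(p)<0: No (unstable)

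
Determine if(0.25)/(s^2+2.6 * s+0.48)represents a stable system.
Denominator: s^2 + 2.6*s + 0.48 = (s + 2.4)(s + 0.2). Poles: -0.2, -2.4. All Re(p)<0: Yes (stable)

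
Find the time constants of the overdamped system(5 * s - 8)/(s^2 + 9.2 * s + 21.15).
Overdamped: real poles at -4.5, -4.7. τ = -1/pole → τ₁ = 0.2222, τ₂ = 0.2128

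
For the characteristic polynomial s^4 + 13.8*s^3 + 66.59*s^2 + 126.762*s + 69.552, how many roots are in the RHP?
s^4 + 13.8*s^3 + 66.59*s^2 + 126.762*s + 69.552 = (s + 3.5)(s + 4.6)(s + 4.8)(s + 0.9). Poles: -0.9, -3.5, -4.6, -4.8. RHP poles (Re>0): 0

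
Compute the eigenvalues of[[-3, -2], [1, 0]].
Eigenvalues solve det(λI - A) = 0.
Characteristic polynomial: λ^2 + 3*λ + 2 = 0.
Factor: (λ + 2)(λ + 1) = 0.
Roots: -1, -2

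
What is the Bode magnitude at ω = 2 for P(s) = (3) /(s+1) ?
Substitute s = j*2: P(j2) = 0.6 - 1.2j.
|P(j2)| = sqrt(Re² + Im²) = 1.342.
20*log₁₀(1.342) = 2.55 dB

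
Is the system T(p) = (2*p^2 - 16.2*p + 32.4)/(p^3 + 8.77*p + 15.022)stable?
Denominator: p^3 + 8.77*p + 15.022 = (p + 1.4)(p^2 - 1.4*p + 10.73). Poles: -1.4, 0.7 + 3.2j, 0.7 - 3.2j. All Re(p)<0: No (unstable)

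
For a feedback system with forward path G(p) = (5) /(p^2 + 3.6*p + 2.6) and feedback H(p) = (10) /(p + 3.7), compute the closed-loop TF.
Closed-loop T = G/(1+GH).
Numerator: G_num * H_den = 5*p + 18.5.
Denominator: G_den * H_den + G_num * H_num = (p^3 + 7.3*p^2 + 15.92*p + 9.62) + (50) = p^3 + 7.3*p^2 + 15.92*p + 59.62.
T(p) = (5*p + 18.5)/(p^3 + 7.3*p^2 + 15.92*p + 59.62)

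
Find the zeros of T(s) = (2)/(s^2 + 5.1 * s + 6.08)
Numerator is a nonzero constant (2) → Zeros: none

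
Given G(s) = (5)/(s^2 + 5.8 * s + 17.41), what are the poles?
Set denominator = 0: s^2 + 5.8*s + 17.41 = 0 → Poles: -2.9 + 3j, -2.9 - 3j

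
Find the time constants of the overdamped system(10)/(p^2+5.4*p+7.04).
Overdamped: real poles at -3.2, -2.2. τ = -1/pole → τ₁ = 0.3125, τ₂ = 0.4545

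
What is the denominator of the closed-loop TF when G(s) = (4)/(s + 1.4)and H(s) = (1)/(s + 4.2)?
Characteristic poly = G_den * H_den + G_num * H_num = (s^2 + 5.6*s + 5.88) + (4) = s^2 + 5.6*s + 9.88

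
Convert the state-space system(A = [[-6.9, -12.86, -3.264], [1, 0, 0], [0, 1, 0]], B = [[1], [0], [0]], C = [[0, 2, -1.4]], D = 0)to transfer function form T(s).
T(s) = C(sI - A)⁻¹B + D.
Characteristic polynomial det(sI - A) = s^3 + 6.9*s^2 + 12.86*s + 3.264.
Numerator from C·adj(sI-A)·B + D·det(sI-A) = 2*s - 1.4.
T(s) = (2*s - 1.4)/(s^3 + 6.9*s^2 + 12.86*s + 3.264)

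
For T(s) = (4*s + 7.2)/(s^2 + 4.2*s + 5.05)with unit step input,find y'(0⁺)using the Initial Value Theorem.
IVT: y'(0⁺) = lim_{s→∞} s²·Y(s) = lim_{s→∞} s·T(s).
deg(num) = 1, deg(den) = 2, relative degree = 1, so s·T(s) → (leading num)/(leading den) = 4/1 = 4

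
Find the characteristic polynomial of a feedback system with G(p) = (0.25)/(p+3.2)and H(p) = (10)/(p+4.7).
Characteristic poly = G_den * H_den + G_num * H_num = (p^2 + 7.9*p + 15.04) + (2.5) = p^2 + 7.9*p + 17.54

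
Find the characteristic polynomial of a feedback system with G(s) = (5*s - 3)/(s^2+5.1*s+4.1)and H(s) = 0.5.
Characteristic poly = G_den * H_den + G_num * H_num = (s^2 + 5.1*s + 4.1) + (2.5*s - 1.5) = s^2 + 7.6*s + 2.6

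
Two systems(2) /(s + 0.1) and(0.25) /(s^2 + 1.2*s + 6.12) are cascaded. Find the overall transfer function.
Series: H = H₁ · H₂ = (n₁·n₂)/(d₁·d₂).
Num: n₁·n₂ = 0.5. Den: d₁·d₂ = s^3 + 1.3*s^2 + 6.24*s + 0.612.
H(s) = (0.5)/(s^3 + 1.3*s^2 + 6.24*s + 0.612)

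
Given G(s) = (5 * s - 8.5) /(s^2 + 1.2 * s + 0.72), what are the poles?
Set denominator = 0: s^2 + 1.2*s + 0.72 = 0 → Poles: -0.6 + 0.6j, -0.6 - 0.6j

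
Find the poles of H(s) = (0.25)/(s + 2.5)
Set denominator = 0: s + 2.5 = 0 → Poles: -2.5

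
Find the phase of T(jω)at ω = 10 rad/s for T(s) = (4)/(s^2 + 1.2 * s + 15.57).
Substitute s = j*10: T(j10) = -0.0464384 - 0.00660027j.
∠T(j10) = atan2(Im, Re) = atan2(-0.00660027, -0.0464384) = -171.91°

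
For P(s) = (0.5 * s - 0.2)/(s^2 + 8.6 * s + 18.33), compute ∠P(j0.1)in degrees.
Substitute s = j*0.1: P(j0.1) = -0.0107652 + 0.00323461j.
∠P(j0.1) = atan2(Im, Re) = atan2(0.00323461, -0.0107652) = 163.28°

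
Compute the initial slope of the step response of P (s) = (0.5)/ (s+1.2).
IVT: y'(0⁺) = lim_{s→∞} s²·Y(s) = lim_{s→∞} s·P(s).
deg(num) = 0, deg(den) = 1, relative degree = 1, so s·P(s) → (leading num)/(leading den) = 0.5/1 = 0.5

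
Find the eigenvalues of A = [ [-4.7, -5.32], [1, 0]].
Eigenvalues solve det(λI - A) = 0.
Characteristic polynomial: λ^2 + 4.7*λ + 5.32 = 0.
Factor: (λ + 2.8)(λ + 1.9) = 0.
Roots: -1.9, -2.8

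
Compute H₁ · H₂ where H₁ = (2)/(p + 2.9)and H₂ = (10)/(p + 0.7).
Series: H = H₁ · H₂ = (n₁·n₂)/(d₁·d₂).
Num: n₁·n₂ = 20. Den: d₁·d₂ = p^2 + 3.6*p + 2.03.
H(p) = (20)/(p^2 + 3.6*p + 2.03)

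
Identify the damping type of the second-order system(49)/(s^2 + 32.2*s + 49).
Standard form: ωn²/(s²+2ζωn·s+ωn²) gives ωn=7, ζ=2.3.
Overdamped (ζ = 2.3 > 1)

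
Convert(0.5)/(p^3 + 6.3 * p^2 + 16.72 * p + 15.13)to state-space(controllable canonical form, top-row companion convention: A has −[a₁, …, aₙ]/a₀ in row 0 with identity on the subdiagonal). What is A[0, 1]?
Reachable canonical form for den = p^3 + 6.3*p^2 + 16.72*p + 15.13: top row of A = -[a₁,a₂,...,aₙ]/a₀, ones on the subdiagonal, zeros elsewhere.
A = [[-6.3, -16.72, -15.13], [1, 0, 0], [0, 1, 0]].
A[0,1] = -16.72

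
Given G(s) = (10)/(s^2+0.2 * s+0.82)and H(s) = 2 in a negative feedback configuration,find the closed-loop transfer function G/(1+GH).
Closed-loop T = G/(1+GH).
Numerator: G_num * H_den = 10.
Denominator: G_den * H_den + G_num * H_num = (s^2 + 0.2*s + 0.82) + (20) = s^2 + 0.2*s + 20.82.
T(s) = (10)/(s^2 + 0.2*s + 20.82)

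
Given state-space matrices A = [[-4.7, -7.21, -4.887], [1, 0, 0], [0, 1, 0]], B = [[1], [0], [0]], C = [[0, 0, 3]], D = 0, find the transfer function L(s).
L(s) = C(sI - A)⁻¹B + D.
Characteristic polynomial det(sI - A) = s^3 + 4.7*s^2 + 7.21*s + 4.887.
Numerator from C·adj(sI-A)·B + D·det(sI-A) = 3.
L(s) = (3)/(s^3 + 4.7*s^2 + 7.21*s + 4.887)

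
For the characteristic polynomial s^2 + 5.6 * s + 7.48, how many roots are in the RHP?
s^2 + 5.6*s + 7.48 = (s + 3.4)(s + 2.2). Poles: -2.2, -3.4. RHP poles (Re>0): 0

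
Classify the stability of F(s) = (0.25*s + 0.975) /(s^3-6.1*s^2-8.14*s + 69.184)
Denominator: s^3 - 6.1*s^2 - 8.14*s + 69.184 = (s - 4.6)(s + 3.2)(s - 4.7). Poles: -3.2, 4.6, 4.7. Unstable (2 pole(s) in RHP)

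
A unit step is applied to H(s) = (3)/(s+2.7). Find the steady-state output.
FVT: lim_{t→∞} y(t) = lim_{s→0} s*Y(s) where Y(s) = H(s)/s.
= lim_{s→0} H(s) = H(0) = num(0)/den(0) = 3/2.7 = 1.111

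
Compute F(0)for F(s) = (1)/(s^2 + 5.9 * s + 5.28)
DC gain = F(0) = num(0)/den(0) = 1/5.28 = 0.1894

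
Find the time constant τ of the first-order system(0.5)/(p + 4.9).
First-order system: τ = -1/pole. Pole = -4.9. τ = -1/(-4.9) = 0.2041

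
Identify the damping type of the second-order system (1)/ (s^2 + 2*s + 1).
Standard form: ωn²/(s²+2ζωn·s+ωn²) gives ωn=1, ζ=1.
Critically damped (ζ = 1)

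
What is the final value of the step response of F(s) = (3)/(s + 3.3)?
FVT: lim_{t→∞} y(t) = lim_{s→0} s*Y(s) where Y(s) = F(s)/s.
= lim_{s→0} F(s) = F(0) = num(0)/den(0) = 3/3.3 = 0.9091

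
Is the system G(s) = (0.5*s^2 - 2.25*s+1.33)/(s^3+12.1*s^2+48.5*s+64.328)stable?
Denominator: s^3 + 12.1*s^2 + 48.5*s + 64.328 = (s + 3.4)(s + 4.3)(s + 4.4). Poles: -3.4, -4.3, -4.4. All Re(p)<0: Yes (stable)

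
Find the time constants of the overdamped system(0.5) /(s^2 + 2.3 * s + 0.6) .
Overdamped: real poles at -2, -0.3. τ = -1/pole → τ₁ = 0.5, τ₂ = 3.333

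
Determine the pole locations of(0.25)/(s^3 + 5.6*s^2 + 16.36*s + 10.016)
Set denominator = 0: s^3 + 5.6*s^2 + 16.36*s + 10.016 = (s + 0.8)(s^2 + 4.8*s + 12.52) = 0 → Poles: -0.8, -2.4 + 2.6j, -2.4 - 2.6j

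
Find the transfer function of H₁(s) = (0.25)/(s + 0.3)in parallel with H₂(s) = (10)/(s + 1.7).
Parallel: H = H₁ + H₂ = (n₁·d₂ + n₂·d₁)/(d₁·d₂).
n₁·d₂ = 0.25*s + 0.425. n₂·d₁ = 10*s + 3. Sum = 10.25*s + 3.425. d₁·d₂ = s^2 + 2*s + 0.51.
H(s) = (10.25*s + 3.425)/(s^2 + 2*s + 0.51)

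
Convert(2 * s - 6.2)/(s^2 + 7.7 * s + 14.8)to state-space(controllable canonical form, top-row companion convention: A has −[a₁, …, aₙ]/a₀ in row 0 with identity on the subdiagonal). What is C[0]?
Reachable canonical form: C = numerator coefficients (right-aligned, zero-padded to length n).
num = 2*s - 6.2, C = [[2, -6.2]].
C[0] = 2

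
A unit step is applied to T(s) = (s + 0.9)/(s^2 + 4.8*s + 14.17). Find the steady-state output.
FVT: lim_{t→∞} y(t) = lim_{s→0} s*Y(s) where Y(s) = T(s)/s.
= lim_{s→0} T(s) = T(0) = num(0)/den(0) = 0.9/14.17 = 0.06351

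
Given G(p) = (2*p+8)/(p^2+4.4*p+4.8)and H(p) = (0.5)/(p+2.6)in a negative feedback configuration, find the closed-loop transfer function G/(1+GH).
Closed-loop T = G/(1+GH).
Numerator: G_num * H_den = 2*p^2 + 13.2*p + 20.8.
Denominator: G_den * H_den + G_num * H_num = (p^3 + 7*p^2 + 16.24*p + 12.48) + (p + 4) = p^3 + 7*p^2 + 17.24*p + 16.48.
T(p) = (2*p^2 + 13.2*p + 20.8)/(p^3 + 7*p^2 + 17.24*p + 16.48)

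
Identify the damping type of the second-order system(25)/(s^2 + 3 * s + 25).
Standard form: ωn²/(s²+2ζωn·s+ωn²) gives ωn=5, ζ=0.3.
Underdamped (ζ = 0.3 < 1)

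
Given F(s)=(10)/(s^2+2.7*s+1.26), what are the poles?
Set denominator = 0: s^2 + 2.7*s + 1.26 = (s + 2.1)(s + 0.6) = 0 → Poles: -0.6, -2.1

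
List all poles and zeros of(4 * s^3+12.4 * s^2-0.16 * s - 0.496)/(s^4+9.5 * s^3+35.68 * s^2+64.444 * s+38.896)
Set denominator = 0: s^4 + 9.5*s^3 + 35.68*s^2 + 64.444*s + 38.896 = (s + 4)(s + 1.1)(s^2 + 4.4*s + 8.84) = 0 → Poles: -1.1, -2.2 + 2j, -2.2 - 2j, -4
Set numerator = 0: 4*s^3 + 12.4*s^2 - 0.16*s - 0.496 = 4*(s - 0.2)(s + 0.2)(s + 3.1) = 0 → Zeros: -0.2, -3.1, 0.2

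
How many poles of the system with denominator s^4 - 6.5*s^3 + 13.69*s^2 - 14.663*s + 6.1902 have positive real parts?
s^4 - 6.5*s^3 + 13.69*s^2 - 14.663*s + 6.1902 = (s - 0.9)(s - 3.8)(s^2 - 1.8*s + 1.81). Poles: 0.9, 0.9 + 1j, 0.9 - 1j, 3.8. RHP poles (Re>0): 4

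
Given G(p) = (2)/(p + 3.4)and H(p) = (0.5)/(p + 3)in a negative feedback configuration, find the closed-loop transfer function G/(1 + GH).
Closed-loop T = G/(1+GH).
Numerator: G_num * H_den = 2*p + 6.
Denominator: G_den * H_den + G_num * H_num = (p^2 + 6.4*p + 10.2) + (1) = p^2 + 6.4*p + 11.2.
T(p) = (2*p + 6)/(p^2 + 6.4*p + 11.2)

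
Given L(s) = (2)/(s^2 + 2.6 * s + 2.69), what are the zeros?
Numerator is a nonzero constant (2) → Zeros: none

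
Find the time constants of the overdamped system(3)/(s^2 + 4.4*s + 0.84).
Overdamped: real poles at -0.2, -4.2. τ = -1/pole → τ₁ = 5, τ₂ = 0.2381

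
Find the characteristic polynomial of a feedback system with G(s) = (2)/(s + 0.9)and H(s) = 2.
Characteristic poly = G_den * H_den + G_num * H_num = (s + 0.9) + (4) = s + 4.9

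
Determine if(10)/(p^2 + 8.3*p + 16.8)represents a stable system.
Denominator: p^2 + 8.3*p + 16.8 = (p + 3.5)(p + 4.8). Poles: -3.5, -4.8. All Re(p)<0: Yes (stable)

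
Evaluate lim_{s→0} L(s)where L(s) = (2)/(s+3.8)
DC gain = L(0) = num(0)/den(0) = 2/3.8 = 0.5263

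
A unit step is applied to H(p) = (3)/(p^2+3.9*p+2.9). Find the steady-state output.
FVT: lim_{t→∞} y(t) = lim_{p→0} p*Y(p) where Y(p) = H(p)/p.
= lim_{p→0} H(p) = H(0) = num(0)/den(0) = 3/2.9 = 1.034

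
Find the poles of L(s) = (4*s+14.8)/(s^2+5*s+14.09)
Set denominator = 0: s^2 + 5*s + 14.09 = 0 → Poles: -2.5 + 2.8j, -2.5 - 2.8j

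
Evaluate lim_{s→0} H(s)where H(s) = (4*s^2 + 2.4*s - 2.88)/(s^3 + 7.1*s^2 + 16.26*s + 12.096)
DC gain = H(0) = num(0)/den(0) = -2.88/12.096 = -0.2381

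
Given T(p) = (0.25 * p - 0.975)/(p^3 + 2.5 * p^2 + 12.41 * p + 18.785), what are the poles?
Set denominator = 0: p^3 + 2.5*p^2 + 12.41*p + 18.785 = (p + 1.7)(p^2 + 0.8*p + 11.05) = 0 → Poles: -0.4 + 3.3j, -0.4 - 3.3j, -1.7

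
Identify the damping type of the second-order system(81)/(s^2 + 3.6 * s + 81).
Standard form: ωn²/(s²+2ζωn·s+ωn²) gives ωn=9, ζ=0.2.
Underdamped (ζ = 0.2 < 1)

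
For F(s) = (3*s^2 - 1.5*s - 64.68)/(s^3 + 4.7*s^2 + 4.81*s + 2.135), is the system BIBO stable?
Denominator: s^3 + 4.7*s^2 + 4.81*s + 2.135 = (s + 3.5)(s^2 + 1.2*s + 0.61). Poles: -0.6 + 0.5j, -0.6 - 0.5j, -3.5. All Re(p)<0: Yes (stable)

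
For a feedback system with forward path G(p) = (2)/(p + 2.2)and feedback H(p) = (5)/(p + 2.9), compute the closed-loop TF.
Closed-loop T = G/(1+GH).
Numerator: G_num * H_den = 2*p + 5.8.
Denominator: G_den * H_den + G_num * H_num = (p^2 + 5.1*p + 6.38) + (10) = p^2 + 5.1*p + 16.38.
T(p) = (2*p + 5.8)/(p^2 + 5.1*p + 16.38)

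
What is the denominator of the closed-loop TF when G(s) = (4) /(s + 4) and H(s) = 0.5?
Characteristic poly = G_den * H_den + G_num * H_num = (s + 4) + (2) = s + 6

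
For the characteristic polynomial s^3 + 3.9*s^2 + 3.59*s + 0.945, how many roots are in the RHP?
s^3 + 3.9*s^2 + 3.59*s + 0.945 = (s + 2.7)(s + 0.5)(s + 0.7). Poles: -0.5, -0.7, -2.7. RHP poles (Re>0): 0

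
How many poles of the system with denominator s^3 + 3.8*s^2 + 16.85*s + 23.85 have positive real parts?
s^3 + 3.8*s^2 + 16.85*s + 23.85 = (s + 1.8)(s^2 + 2*s + 13.25). Poles: -1 + 3.5j, -1 - 3.5j, -1.8. RHP poles (Re>0): 0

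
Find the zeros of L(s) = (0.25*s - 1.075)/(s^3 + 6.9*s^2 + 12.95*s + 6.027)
Set numerator = 0: 0.25*s - 1.075 = 0 → Zeros: 4.3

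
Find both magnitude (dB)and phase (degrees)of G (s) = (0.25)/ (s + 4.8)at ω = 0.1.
Substitute s = j*0.1: G(j0.1) = 0.0520607 - 0.0010846j.
|G| = 20*log₁₀(sqrt(Re²+Im²)) = -25.67 dB.
∠G = atan2(Im, Re) = -1.19°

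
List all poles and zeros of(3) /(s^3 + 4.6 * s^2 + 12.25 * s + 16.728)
Set denominator = 0: s^3 + 4.6*s^2 + 12.25*s + 16.728 = (s + 2.4)(s^2 + 2.2*s + 6.97) = 0 → Poles: -1.1 + 2.4j, -1.1 - 2.4j, -2.4
Numerator is a nonzero constant (3) → Zeros: none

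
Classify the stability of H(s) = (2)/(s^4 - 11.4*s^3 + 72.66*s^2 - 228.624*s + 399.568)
Denominator: s^4 - 11.4*s^3 + 72.66*s^2 - 228.624*s + 399.568 = (s^2 - 5.8*s + 22.1)(s^2 - 5.6*s + 18.08). Poles: 2.8 + 3.2j, 2.8 - 3.2j, 2.9 + 3.7j, 2.9 - 3.7j. Unstable (4 pole(s) in RHP)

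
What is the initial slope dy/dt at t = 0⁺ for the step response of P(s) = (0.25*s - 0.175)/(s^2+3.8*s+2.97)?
IVT: y'(0⁺) = lim_{s→∞} s²·Y(s) = lim_{s→∞} s·P(s).
deg(num) = 1, deg(den) = 2, relative degree = 1, so s·P(s) → (leading num)/(leading den) = 0.25/1 = 0.25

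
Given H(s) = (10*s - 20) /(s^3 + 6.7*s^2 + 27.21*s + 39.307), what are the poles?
Set denominator = 0: s^3 + 6.7*s^2 + 27.21*s + 39.307 = (s + 2.3)(s^2 + 4.4*s + 17.09) = 0 → Poles: -2.2 + 3.5j, -2.2 - 3.5j, -2.3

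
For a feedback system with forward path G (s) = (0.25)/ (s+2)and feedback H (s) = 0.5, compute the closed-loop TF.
Closed-loop T = G/(1+GH).
Numerator: G_num * H_den = 0.25.
Denominator: G_den * H_den + G_num * H_num = (s + 2) + (0.125) = s + 2.125.
T(s) = (0.25)/(s + 2.125)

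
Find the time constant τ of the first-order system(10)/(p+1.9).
First-order system: τ = -1/pole. Pole = -1.9. τ = -1/(-1.9) = 0.5263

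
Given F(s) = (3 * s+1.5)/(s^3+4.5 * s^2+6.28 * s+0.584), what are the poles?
Set denominator = 0: s^3 + 4.5*s^2 + 6.28*s + 0.584 = (s + 0.1)(s^2 + 4.4*s + 5.84) = 0 → Poles: -0.1, -2.2 + 1j, -2.2 - 1j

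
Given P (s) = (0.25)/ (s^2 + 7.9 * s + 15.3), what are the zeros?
Numerator is a nonzero constant (0.25) → Zeros: none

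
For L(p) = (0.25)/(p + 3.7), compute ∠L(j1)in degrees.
Substitute p = j*1: L(j1) = 0.062968 - 0.0170184j.
∠L(j1) = atan2(Im, Re) = atan2(-0.0170184, 0.062968) = -15.12°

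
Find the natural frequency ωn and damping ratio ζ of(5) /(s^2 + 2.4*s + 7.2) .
Underdamped: complex pole -1.2 + 2.4j. ωn = |pole| = 2.683, ζ = -Re(pole)/ωn = 0.4472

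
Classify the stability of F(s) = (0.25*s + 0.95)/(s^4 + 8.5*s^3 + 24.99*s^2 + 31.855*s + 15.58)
Denominator: s^4 + 8.5*s^3 + 24.99*s^2 + 31.855*s + 15.58 = (s + 1.9)(s + 4)(s^2 + 2.6*s + 2.05). Poles: -1.3 + 0.6j, -1.3 - 0.6j, -1.9, -4. Stable (all poles in LHP)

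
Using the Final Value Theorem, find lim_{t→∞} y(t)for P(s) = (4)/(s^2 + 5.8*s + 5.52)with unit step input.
FVT: lim_{t→∞} y(t) = lim_{s→0} s*Y(s) where Y(s) = P(s)/s.
= lim_{s→0} P(s) = P(0) = num(0)/den(0) = 4/5.52 = 0.7246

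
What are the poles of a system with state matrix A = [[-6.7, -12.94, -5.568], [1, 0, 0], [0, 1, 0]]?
Eigenvalues solve det(λI - A) = 0.
Characteristic polynomial: λ^3 + 6.7*λ^2 + 12.94*λ + 5.568 = 0.
Factor: (λ + 2.9)(λ + 3.2)(λ + 0.6) = 0.
Roots: -0.6, -2.9, -3.2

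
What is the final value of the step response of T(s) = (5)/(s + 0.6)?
FVT: lim_{t→∞} y(t) = lim_{s→0} s*Y(s) where Y(s) = T(s)/s.
= lim_{s→0} T(s) = T(0) = num(0)/den(0) = 5/0.6 = 8.333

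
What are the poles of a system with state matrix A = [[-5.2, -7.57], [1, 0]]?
Eigenvalues solve det(λI - A) = 0.
Characteristic polynomial: λ^2 + 5.2*λ + 7.57 = 0.
Roots: -2.6 + 0.9j, -2.6 - 0.9j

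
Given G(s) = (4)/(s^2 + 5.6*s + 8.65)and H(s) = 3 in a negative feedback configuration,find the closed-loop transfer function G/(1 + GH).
Closed-loop T = G/(1+GH).
Numerator: G_num * H_den = 4.
Denominator: G_den * H_den + G_num * H_num = (s^2 + 5.6*s + 8.65) + (12) = s^2 + 5.6*s + 20.65.
T(s) = (4)/(s^2 + 5.6*s + 20.65)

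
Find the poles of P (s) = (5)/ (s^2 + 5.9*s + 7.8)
Set denominator = 0: s^2 + 5.9*s + 7.8 = (s + 3.9)(s + 2) = 0 → Poles: -2, -3.9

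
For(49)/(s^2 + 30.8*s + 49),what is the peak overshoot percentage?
Standard form: ωn²/(s²+2ζωn·s+ωn²) → ωn = 7, ζ = 2.2.
ζ ≥ 1, so the response is non-oscillatory: peak overshoot = 0%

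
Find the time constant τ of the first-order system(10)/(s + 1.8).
First-order system: τ = -1/pole. Pole = -1.8. τ = -1/(-1.8) = 0.5556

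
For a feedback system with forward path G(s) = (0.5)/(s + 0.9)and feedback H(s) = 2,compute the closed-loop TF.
Closed-loop T = G/(1+GH).
Numerator: G_num * H_den = 0.5.
Denominator: G_den * H_den + G_num * H_num = (s + 0.9) + (1) = s + 1.9.
T(s) = (0.5)/(s + 1.9)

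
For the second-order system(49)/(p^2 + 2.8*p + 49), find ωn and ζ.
Standard form: ωn²/(p²+2ζωn·p+ωn²).
const=49=ωn² → ωn=7, p coeff=2.8=2ζωn → ζ=0.2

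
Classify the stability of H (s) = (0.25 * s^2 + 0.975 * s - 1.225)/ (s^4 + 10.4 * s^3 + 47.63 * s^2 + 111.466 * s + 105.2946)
Denominator: s^4 + 10.4*s^3 + 47.63*s^2 + 111.466*s + 105.2946 = (s + 3.1)(s + 2.7)(s^2 + 4.6*s + 12.58). Poles: -2.3 + 2.7j, -2.3 - 2.7j, -2.7, -3.1. Stable (all poles in LHP)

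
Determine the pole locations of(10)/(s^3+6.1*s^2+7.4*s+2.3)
Set denominator = 0: s^3 + 6.1*s^2 + 7.4*s + 2.3 = (s + 0.5)(s + 4.6)(s + 1) = 0 → Poles: -0.5, -1, -4.6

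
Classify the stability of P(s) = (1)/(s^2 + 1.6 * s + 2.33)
Denominator: s^2 + 1.6*s + 2.33. Poles: -0.8 + 1.3j, -0.8 - 1.3j. Stable (all poles in LHP)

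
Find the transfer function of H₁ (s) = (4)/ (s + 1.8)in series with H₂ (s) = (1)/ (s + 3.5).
Series: H = H₁ · H₂ = (n₁·n₂)/(d₁·d₂).
Num: n₁·n₂ = 4. Den: d₁·d₂ = s^2 + 5.3*s + 6.3.
H(s) = (4)/(s^2 + 5.3*s + 6.3)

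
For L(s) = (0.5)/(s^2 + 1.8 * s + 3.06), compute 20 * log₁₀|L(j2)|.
Substitute s = j*2: L(j2) = -0.0339507 - 0.130024j.
|L(j2)| = sqrt(Re² + Im²) = 0.1344.
20*log₁₀(0.1344) = -17.43 dB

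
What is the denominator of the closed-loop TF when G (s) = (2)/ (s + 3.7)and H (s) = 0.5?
Characteristic poly = G_den * H_den + G_num * H_num = (s + 3.7) + (1) = s + 4.7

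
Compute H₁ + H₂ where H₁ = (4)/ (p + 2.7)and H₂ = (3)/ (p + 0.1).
Parallel: H = H₁ + H₂ = (n₁·d₂ + n₂·d₁)/(d₁·d₂).
n₁·d₂ = 4*p + 0.4. n₂·d₁ = 3*p + 8.1. Sum = 7*p + 8.5. d₁·d₂ = p^2 + 2.8*p + 0.27.
H(p) = (7*p + 8.5)/(p^2 + 2.8*p + 0.27)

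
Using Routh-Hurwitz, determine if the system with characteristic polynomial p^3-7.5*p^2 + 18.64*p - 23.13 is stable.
Routh array:
p^3: [1, 18.64]; p^2: [-7.5, -23.13]; p^1: [15.556]; p^0: [-23.13]
First column: [1, -7.5, 15.556, -23.13]. Sign changes = 3.
No, unstable (3 RHP root(s))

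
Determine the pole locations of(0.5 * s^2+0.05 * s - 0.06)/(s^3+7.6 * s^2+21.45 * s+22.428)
Set denominator = 0: s^3 + 7.6*s^2 + 21.45*s + 22.428 = (s + 2.8)(s^2 + 4.8*s + 8.01) = 0 → Poles: -2.4 + 1.5j, -2.4 - 1.5j, -2.8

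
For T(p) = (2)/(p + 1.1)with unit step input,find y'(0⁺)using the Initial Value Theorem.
IVT: y'(0⁺) = lim_{p→∞} p²·Y(p) = lim_{p→∞} p·T(p).
deg(num) = 0, deg(den) = 1, relative degree = 1, so p·T(p) → (leading num)/(leading den) = 2/1 = 2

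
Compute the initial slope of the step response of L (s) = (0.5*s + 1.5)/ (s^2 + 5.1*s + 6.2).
IVT: y'(0⁺) = lim_{s→∞} s²·Y(s) = lim_{s→∞} s·L(s).
deg(num) = 1, deg(den) = 2, relative degree = 1, so s·L(s) → (leading num)/(leading den) = 0.5/1 = 0.5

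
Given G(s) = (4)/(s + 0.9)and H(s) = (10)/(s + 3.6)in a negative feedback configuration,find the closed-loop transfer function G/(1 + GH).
Closed-loop T = G/(1+GH).
Numerator: G_num * H_den = 4*s + 14.4.
Denominator: G_den * H_den + G_num * H_num = (s^2 + 4.5*s + 3.24) + (40) = s^2 + 4.5*s + 43.24.
T(s) = (4*s + 14.4)/(s^2 + 4.5*s + 43.24)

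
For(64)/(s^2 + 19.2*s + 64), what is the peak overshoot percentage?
Standard form: ωn²/(s²+2ζωn·s+ωn²) → ωn = 8, ζ = 1.2.
ζ ≥ 1, so the response is non-oscillatory: peak overshoot = 0%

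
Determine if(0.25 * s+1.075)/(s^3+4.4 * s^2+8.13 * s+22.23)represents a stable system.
Denominator: s^3 + 4.4*s^2 + 8.13*s + 22.23 = (s + 3.8)(s^2 + 0.6*s + 5.85). Poles: -0.3 + 2.4j, -0.3 - 2.4j, -3.8. All Re(p)<0: Yes (stable)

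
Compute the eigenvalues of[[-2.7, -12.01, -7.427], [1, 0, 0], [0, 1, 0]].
Eigenvalues solve det(λI - A) = 0.
Characteristic polynomial: λ^3 + 2.7*λ^2 + 12.01*λ + 7.427 = 0.
Factor: (λ + 0.7)(λ^2 + 2*λ + 10.61) = 0.
Roots: -0.7, -1 + 3.1j, -1 - 3.1j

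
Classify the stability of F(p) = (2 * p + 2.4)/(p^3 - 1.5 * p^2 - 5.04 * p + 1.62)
Denominator: p^3 - 1.5*p^2 - 5.04*p + 1.62 = (p - 3)(p - 0.3)(p + 1.8). Poles: -1.8, 0.3, 3. Unstable (2 pole(s) in RHP)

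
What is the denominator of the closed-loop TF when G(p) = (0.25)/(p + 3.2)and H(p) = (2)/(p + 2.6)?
Characteristic poly = G_den * H_den + G_num * H_num = (p^2 + 5.8*p + 8.32) + (0.5) = p^2 + 5.8*p + 8.82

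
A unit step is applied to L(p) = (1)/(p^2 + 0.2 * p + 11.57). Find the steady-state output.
FVT: lim_{t→∞} y(t) = lim_{p→0} p*Y(p) where Y(p) = L(p)/p.
= lim_{p→0} L(p) = L(0) = num(0)/den(0) = 1/11.57 = 0.08643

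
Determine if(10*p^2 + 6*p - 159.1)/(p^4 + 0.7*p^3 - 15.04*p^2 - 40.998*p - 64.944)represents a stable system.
Denominator: p^4 + 0.7*p^3 - 15.04*p^2 - 40.998*p - 64.944 = (p - 4.8)(p + 3.3)(p^2 + 2.2*p + 4.1). Poles: -1.1 + 1.7j, -1.1 - 1.7j, -3.3, 4.8. All Re(p)<0: No (unstable)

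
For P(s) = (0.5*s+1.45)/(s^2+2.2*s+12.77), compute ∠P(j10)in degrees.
Substitute s = j*10: P(j10) = -0.00203674 - 0.0578334j.
∠P(j10) = atan2(Im, Re) = atan2(-0.0578334, -0.00203674) = -92.02°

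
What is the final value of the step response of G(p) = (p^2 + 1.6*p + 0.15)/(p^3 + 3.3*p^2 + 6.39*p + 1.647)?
FVT: lim_{t→∞} y(t) = lim_{p→0} p*Y(p) where Y(p) = G(p)/p.
= lim_{p→0} G(p) = G(0) = num(0)/den(0) = 0.15/1.647 = 0.09107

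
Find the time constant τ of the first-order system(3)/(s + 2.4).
First-order system: τ = -1/pole. Pole = -2.4. τ = -1/(-2.4) = 0.4167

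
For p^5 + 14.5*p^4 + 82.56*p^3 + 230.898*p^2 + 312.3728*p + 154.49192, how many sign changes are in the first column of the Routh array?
Routh array:
p^5: [1, 82.56, 312.3728]; p^4: [14.5, 230.898, 154.49192]; p^3: [66.636, 301.718]; p^2: [165.244, 154.49192]; p^1: [239.418]; p^0: [154.49192]
First column: [1, 14.5, 66.636, 165.244, 239.418, 154.49192]. Sign changes = 0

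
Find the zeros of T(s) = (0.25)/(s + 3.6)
Numerator is a nonzero constant (0.25) → Zeros: none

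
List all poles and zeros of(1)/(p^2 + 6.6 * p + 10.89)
Set denominator = 0: p^2 + 6.6*p + 10.89 = (p + 3.3)(p + 3.3) = 0 → Poles: -3.3, -3.3
Numerator is a nonzero constant (1) → Zeros: none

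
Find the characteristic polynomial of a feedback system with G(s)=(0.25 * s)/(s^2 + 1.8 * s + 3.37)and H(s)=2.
Characteristic poly = G_den * H_den + G_num * H_num = (s^2 + 1.8*s + 3.37) + (0.5*s) = s^2 + 2.3*s + 3.37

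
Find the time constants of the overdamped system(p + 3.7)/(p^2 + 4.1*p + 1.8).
Overdamped: real poles at -0.5, -3.6. τ = -1/pole → τ₁ = 2, τ₂ = 0.2778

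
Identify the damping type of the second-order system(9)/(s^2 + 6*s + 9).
Standard form: ωn²/(s²+2ζωn·s+ωn²) gives ωn=3, ζ=1.
Critically damped (ζ = 1)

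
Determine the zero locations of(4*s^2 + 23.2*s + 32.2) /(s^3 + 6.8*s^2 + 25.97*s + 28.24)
Set numerator = 0: 4*s^2 + 23.2*s + 32.2 = 4*(s + 2.3)(s + 3.5) = 0 → Zeros: -2.3, -3.5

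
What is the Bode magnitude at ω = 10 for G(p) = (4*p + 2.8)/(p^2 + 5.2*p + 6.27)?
Substitute p = j*10: G(j10) = 0.158195 - 0.338993j.
|G(j10)| = sqrt(Re² + Im²) = 0.3741.
20*log₁₀(0.3741) = -8.54 dB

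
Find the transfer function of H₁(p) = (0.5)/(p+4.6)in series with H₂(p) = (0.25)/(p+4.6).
Series: H = H₁ · H₂ = (n₁·n₂)/(d₁·d₂).
Num: n₁·n₂ = 0.125. Den: d₁·d₂ = p^2 + 9.2*p + 21.16.
H(p) = (0.125)/(p^2 + 9.2*p + 21.16)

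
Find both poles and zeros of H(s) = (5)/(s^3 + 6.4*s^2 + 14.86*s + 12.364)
Set denominator = 0: s^3 + 6.4*s^2 + 14.86*s + 12.364 = (s + 2.2)(s^2 + 4.2*s + 5.62) = 0 → Poles: -2.1 + 1.1j, -2.1 - 1.1j, -2.2
Numerator is a nonzero constant (5) → Zeros: none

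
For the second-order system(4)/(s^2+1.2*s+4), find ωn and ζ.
Standard form: ωn²/(s²+2ζωn·s+ωn²).
const=4=ωn² → ωn=2, s coeff=1.2=2ζωn → ζ=0.3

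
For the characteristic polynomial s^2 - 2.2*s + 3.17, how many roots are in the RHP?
Poles: 1.1 + 1.4j, 1.1 - 1.4j. RHP poles (Re>0): 2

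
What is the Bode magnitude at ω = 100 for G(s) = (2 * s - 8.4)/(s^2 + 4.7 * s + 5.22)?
Substitute s = j*100: G(j100) = 0.00177749 - 0.0199269j.
|G(j100)| = sqrt(Re² + Im²) = 0.02001.
20*log₁₀(0.02001) = -33.98 dB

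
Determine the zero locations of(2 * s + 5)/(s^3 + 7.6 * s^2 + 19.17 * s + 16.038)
Set numerator = 0: 2*s + 5 = 0 → Zeros: -2.5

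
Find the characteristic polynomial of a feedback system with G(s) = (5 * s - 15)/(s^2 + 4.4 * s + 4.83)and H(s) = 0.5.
Characteristic poly = G_den * H_den + G_num * H_num = (s^2 + 4.4*s + 4.83) + (2.5*s - 7.5) = s^2 + 6.9*s - 2.67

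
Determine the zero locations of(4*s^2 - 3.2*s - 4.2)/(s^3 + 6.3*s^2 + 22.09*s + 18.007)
Set numerator = 0: 4*s^2 - 3.2*s - 4.2 = 4*(s + 0.7)(s - 1.5) = 0 → Zeros: -0.7, 1.5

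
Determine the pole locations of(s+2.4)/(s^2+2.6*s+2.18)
Set denominator = 0: s^2 + 2.6*s + 2.18 = 0 → Poles: -1.3 + 0.7j, -1.3 - 0.7j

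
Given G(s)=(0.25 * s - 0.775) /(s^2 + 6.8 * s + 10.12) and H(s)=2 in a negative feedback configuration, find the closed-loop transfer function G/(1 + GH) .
Closed-loop T = G/(1+GH).
Numerator: G_num * H_den = 0.25*s - 0.775.
Denominator: G_den * H_den + G_num * H_num = (s^2 + 6.8*s + 10.12) + (0.5*s - 1.55) = s^2 + 7.3*s + 8.57.
T(s) = (0.25*s - 0.775)/(s^2 + 7.3*s + 8.57)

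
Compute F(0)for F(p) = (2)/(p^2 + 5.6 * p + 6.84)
DC gain = F(0) = num(0)/den(0) = 2/6.84 = 0.2924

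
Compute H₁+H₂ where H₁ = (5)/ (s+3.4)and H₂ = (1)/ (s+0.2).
Parallel: H = H₁ + H₂ = (n₁·d₂ + n₂·d₁)/(d₁·d₂).
n₁·d₂ = 5*s + 1. n₂·d₁ = s + 3.4. Sum = 6*s + 4.4. d₁·d₂ = s^2 + 3.6*s + 0.68.
H(s) = (6*s + 4.4)/(s^2 + 3.6*s + 0.68)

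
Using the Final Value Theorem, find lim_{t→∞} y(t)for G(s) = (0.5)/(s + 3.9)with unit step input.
FVT: lim_{t→∞} y(t) = lim_{s→0} s*Y(s) where Y(s) = G(s)/s.
= lim_{s→0} G(s) = G(0) = num(0)/den(0) = 0.5/3.9 = 0.1282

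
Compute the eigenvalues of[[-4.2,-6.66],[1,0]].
Eigenvalues solve det(λI - A) = 0.
Characteristic polynomial: λ^2 + 4.2*λ + 6.66 = 0.
Roots: -2.1 + 1.5j, -2.1 - 1.5j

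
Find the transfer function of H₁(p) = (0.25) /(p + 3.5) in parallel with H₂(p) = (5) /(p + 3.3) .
Parallel: H = H₁ + H₂ = (n₁·d₂ + n₂·d₁)/(d₁·d₂).
n₁·d₂ = 0.25*p + 0.825. n₂·d₁ = 5*p + 17.5. Sum = 5.25*p + 18.325. d₁·d₂ = p^2 + 6.8*p + 11.55.
H(p) = (5.25*p + 18.325)/(p^2 + 6.8*p + 11.55)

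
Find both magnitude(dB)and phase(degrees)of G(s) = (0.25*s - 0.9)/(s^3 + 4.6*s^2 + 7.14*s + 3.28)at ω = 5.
Substitute s = j*5: G(j5) = -0.000541508 - 0.0107558j.
|G| = 20*log₁₀(sqrt(Re²+Im²)) = -39.36 dB.
∠G = atan2(Im, Re) = -92.88°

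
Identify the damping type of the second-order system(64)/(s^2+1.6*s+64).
Standard form: ωn²/(s²+2ζωn·s+ωn²) gives ωn=8, ζ=0.1.
Underdamped (ζ = 0.1 < 1)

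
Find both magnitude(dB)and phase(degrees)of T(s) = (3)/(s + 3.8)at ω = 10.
Substitute s = j*10: T(j10) = 0.0996155 - 0.262146j.
|T| = 20*log₁₀(sqrt(Re²+Im²)) = -11.04 dB.
∠T = atan2(Im, Re) = -69.19°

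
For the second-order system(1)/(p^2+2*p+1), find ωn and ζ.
Standard form: ωn²/(p²+2ζωn·p+ωn²).
const=1=ωn² → ωn=1, p coeff=2=2ζωn → ζ=1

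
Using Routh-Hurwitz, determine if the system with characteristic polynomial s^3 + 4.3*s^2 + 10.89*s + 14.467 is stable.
Routh array:
s^3: [1, 10.89]; s^2: [4.3, 14.467]; s^1: [7.52558]; s^0: [14.467]
First column: [1, 4.3, 7.52558, 14.467]. Sign changes = 0.
Yes, stable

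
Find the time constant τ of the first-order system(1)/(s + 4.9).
First-order system: τ = -1/pole. Pole = -4.9. τ = -1/(-4.9) = 0.2041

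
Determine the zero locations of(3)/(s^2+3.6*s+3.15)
Numerator is a nonzero constant (3) → Zeros: none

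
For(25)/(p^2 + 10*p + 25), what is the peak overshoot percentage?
Standard form: ωn²/(p²+2ζωn·p+ωn²) → ωn = 5, ζ = 1.
ζ ≥ 1, so the response is non-oscillatory: peak overshoot = 0%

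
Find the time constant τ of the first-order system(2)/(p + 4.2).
First-order system: τ = -1/pole. Pole = -4.2. τ = -1/(-4.2) = 0.2381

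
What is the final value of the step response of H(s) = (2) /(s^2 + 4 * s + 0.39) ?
FVT: lim_{t→∞} y(t) = lim_{s→0} s*Y(s) where Y(s) = H(s)/s.
= lim_{s→0} H(s) = H(0) = num(0)/den(0) = 2/0.39 = 5.128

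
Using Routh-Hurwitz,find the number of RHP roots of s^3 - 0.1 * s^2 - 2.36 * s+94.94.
Routh array:
s^3: [1, -2.36]; s^2: [-0.1, 94.94]; s^1: [947.04]; s^0: [94.94]
First column: [1, -0.1, 947.04, 94.94]. Sign changes = RHP roots = 2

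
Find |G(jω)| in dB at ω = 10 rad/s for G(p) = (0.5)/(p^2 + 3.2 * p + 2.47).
Substitute p = j*10: G(j10) = -0.00462837 - 0.00151859j.
|G(j10)| = sqrt(Re² + Im²) = 0.004871.
20*log₁₀(0.004871) = -46.25 dB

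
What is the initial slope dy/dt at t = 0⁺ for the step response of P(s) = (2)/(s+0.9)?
IVT: y'(0⁺) = lim_{s→∞} s²·Y(s) = lim_{s→∞} s·P(s).
deg(num) = 0, deg(den) = 1, relative degree = 1, so s·P(s) → (leading num)/(leading den) = 2/1 = 2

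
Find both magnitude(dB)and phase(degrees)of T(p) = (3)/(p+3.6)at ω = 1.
Substitute p = j*1: T(j1) = 0.773639 - 0.2149j.
|T| = 20*log₁₀(sqrt(Re²+Im²)) = -1.91 dB.
∠T = atan2(Im, Re) = -15.52°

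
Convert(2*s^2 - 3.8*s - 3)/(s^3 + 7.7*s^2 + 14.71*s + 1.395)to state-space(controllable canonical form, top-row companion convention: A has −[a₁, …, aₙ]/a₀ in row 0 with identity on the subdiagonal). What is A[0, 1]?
Reachable canonical form for den = s^3 + 7.7*s^2 + 14.71*s + 1.395: top row of A = -[a₁,a₂,...,aₙ]/a₀, ones on the subdiagonal, zeros elsewhere.
A = [[-7.7, -14.71, -1.395], [1, 0, 0], [0, 1, 0]].
A[0,1] = -14.71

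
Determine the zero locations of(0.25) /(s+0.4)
Numerator is a nonzero constant (0.25) → Zeros: none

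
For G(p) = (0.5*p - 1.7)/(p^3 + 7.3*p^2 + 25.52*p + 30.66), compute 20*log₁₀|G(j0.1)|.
Substitute p = j*0.1: G(j0.1) = -0.0550598 + 0.00622675j.
|G(j0.1)| = sqrt(Re² + Im²) = 0.05541.
20*log₁₀(0.05541) = -25.13 dB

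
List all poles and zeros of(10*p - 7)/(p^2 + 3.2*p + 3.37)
Set denominator = 0: p^2 + 3.2*p + 3.37 = 0 → Poles: -1.6 + 0.9j, -1.6 - 0.9j
Set numerator = 0: 10*p - 7 = 0 → Zeros: 0.7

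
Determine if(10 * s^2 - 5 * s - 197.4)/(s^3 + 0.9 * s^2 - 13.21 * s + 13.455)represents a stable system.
Denominator: s^3 + 0.9*s^2 - 13.21*s + 13.455 = (s - 1.3)(s - 2.3)(s + 4.5). Poles: -4.5, 1.3, 2.3. All Re(p)<0: No (unstable)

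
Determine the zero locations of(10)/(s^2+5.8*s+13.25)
Numerator is a nonzero constant (10) → Zeros: none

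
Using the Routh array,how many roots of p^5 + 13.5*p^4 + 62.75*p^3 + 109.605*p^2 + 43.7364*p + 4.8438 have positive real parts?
Routh array:
p^5: [1, 62.75, 43.7364]; p^4: [13.5, 109.605, 4.8438]; p^3: [54.6311, 43.3776]; p^2: [98.8859, 4.8438]; p^1: [40.7016]; p^0: [4.8438]
First column: [1, 13.5, 54.6311, 98.8859, 40.7016, 4.8438]. Sign changes = RHP roots = 0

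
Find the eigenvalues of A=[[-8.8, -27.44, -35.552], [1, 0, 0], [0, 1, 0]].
Eigenvalues solve det(λI - A) = 0.
Characteristic polynomial: λ^3 + 8.8*λ^2 + 27.44*λ + 35.552 = 0.
Factor: (λ + 4.4)(λ^2 + 4.4*λ + 8.08) = 0.
Roots: -2.2 + 1.8j, -2.2 - 1.8j, -4.4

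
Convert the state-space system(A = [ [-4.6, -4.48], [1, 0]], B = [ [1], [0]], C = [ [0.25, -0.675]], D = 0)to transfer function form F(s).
F(s) = C(sI - A)⁻¹B + D.
Characteristic polynomial det(sI - A) = s^2 + 4.6*s + 4.48.
Numerator from C·adj(sI-A)·B + D·det(sI-A) = 0.25*s - 0.675.
F(s) = (0.25*s - 0.675)/(s^2 + 4.6*s + 4.48)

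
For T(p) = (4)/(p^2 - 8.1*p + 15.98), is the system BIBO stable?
Denominator: p^2 - 8.1*p + 15.98 = (p - 3.4)(p - 4.7). Poles: 3.4, 4.7. All Re(p)<0: No (unstable)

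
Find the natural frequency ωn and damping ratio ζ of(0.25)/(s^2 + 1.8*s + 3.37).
Underdamped: complex pole -0.9 + 1.6j. ωn = |pole| = 1.836, ζ = -Re(pole)/ωn = 0.4903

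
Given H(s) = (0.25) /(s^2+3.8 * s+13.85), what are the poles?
Set denominator = 0: s^2 + 3.8*s + 13.85 = 0 → Poles: -1.9 + 3.2j, -1.9 - 3.2j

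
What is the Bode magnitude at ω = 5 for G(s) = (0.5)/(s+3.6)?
Substitute s = j*5: G(j5) = 0.0474183 - 0.0658588j.
|G(j5)| = sqrt(Re² + Im²) = 0.08115.
20*log₁₀(0.08115) = -21.81 dB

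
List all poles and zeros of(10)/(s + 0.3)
Set denominator = 0: s + 0.3 = 0 → Poles: -0.3
Numerator is a nonzero constant (10) → Zeros: none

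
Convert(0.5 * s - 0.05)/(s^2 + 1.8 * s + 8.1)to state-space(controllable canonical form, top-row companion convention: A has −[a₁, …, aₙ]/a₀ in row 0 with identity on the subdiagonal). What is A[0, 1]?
Reachable canonical form for den = s^2 + 1.8*s + 8.1: top row of A = -[a₁,a₂,...,aₙ]/a₀, ones on the subdiagonal, zeros elsewhere.
A = [[-1.8, -8.1], [1, 0]].
A[0,1] = -8.1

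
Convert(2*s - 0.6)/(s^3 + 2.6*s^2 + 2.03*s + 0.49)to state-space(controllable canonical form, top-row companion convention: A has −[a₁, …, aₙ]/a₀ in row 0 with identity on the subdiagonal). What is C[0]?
Reachable canonical form: C = numerator coefficients (right-aligned, zero-padded to length n).
num = 2*s - 0.6, C = [[0, 2, -0.6]].
C[0] = 0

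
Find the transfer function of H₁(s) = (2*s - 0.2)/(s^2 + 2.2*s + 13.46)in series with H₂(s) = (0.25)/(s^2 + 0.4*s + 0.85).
Series: H = H₁ · H₂ = (n₁·n₂)/(d₁·d₂).
Num: n₁·n₂ = 0.5*s - 0.05. Den: d₁·d₂ = s^4 + 2.6*s^3 + 15.19*s^2 + 7.254*s + 11.441.
H(s) = (0.5*s - 0.05)/(s^4 + 2.6*s^3 + 15.19*s^2 + 7.254*s + 11.441)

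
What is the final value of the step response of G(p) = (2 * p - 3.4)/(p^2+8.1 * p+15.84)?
FVT: lim_{t→∞} y(t) = lim_{p→0} p*Y(p) where Y(p) = G(p)/p.
= lim_{p→0} G(p) = G(0) = num(0)/den(0) = -3.4/15.84 = -0.2146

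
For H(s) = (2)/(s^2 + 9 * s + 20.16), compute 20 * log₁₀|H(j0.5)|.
Substitute s = j*0.5: H(j0.5) = 0.09557 - 0.0216004j.
|H(j0.5)| = sqrt(Re² + Im²) = 0.09798.
20*log₁₀(0.09798) = -20.18 dB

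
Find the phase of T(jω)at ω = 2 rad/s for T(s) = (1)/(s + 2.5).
Substitute s = j*2: T(j2) = 0.243902 - 0.195122j.
∠T(j2) = atan2(Im, Re) = atan2(-0.195122, 0.243902) = -38.66°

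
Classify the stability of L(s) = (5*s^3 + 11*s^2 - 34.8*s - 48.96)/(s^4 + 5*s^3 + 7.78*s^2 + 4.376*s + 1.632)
Denominator: s^4 + 5*s^3 + 7.78*s^2 + 4.376*s + 1.632 = (s + 2)(s + 2.4)(s^2 + 0.6*s + 0.34). Poles: -0.3 + 0.5j, -0.3 - 0.5j, -2, -2.4. Stable (all poles in LHP)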